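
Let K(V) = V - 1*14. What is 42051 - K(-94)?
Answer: 42159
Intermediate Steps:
K(V) = -14 + V (K(V) = V - 14 = -14 + V)
42051 - K(-94) = 42051 - (-14 - 94) = 42051 - 1*(-108) = 42051 + 108 = 42159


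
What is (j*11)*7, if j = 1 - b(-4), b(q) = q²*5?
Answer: -6083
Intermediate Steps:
b(q) = 5*q²
j = -79 (j = 1 - 5*(-4)² = 1 - 5*16 = 1 - 1*80 = 1 - 80 = -79)
(j*11)*7 = -79*11*7 = -869*7 = -6083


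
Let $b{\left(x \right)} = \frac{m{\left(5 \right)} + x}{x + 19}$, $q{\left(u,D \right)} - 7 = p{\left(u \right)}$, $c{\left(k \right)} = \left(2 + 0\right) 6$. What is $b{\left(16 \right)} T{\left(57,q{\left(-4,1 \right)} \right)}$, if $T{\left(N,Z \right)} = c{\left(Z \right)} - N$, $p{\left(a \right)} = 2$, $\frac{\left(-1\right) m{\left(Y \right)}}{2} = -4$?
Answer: $- \frac{216}{7} \approx -30.857$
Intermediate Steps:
$m{\left(Y \right)} = 8$ ($m{\left(Y \right)} = \left(-2\right) \left(-4\right) = 8$)
$c{\left(k \right)} = 12$ ($c{\left(k \right)} = 2 \cdot 6 = 12$)
$q{\left(u,D \right)} = 9$ ($q{\left(u,D \right)} = 7 + 2 = 9$)
$b{\left(x \right)} = \frac{8 + x}{19 + x}$ ($b{\left(x \right)} = \frac{8 + x}{x + 19} = \frac{8 + x}{19 + x}$)
$T{\left(N,Z \right)} = 12 - N$
$b{\left(16 \right)} T{\left(57,q{\left(-4,1 \right)} \right)} = \frac{8 + 16}{19 + 16} \left(12 - 57\right) = \frac{1}{35} \cdot 24 \left(12 - 57\right) = \frac{1}{35} \cdot 24 \left(-45\right) = \frac{24}{35} \left(-45\right) = - \frac{216}{7}$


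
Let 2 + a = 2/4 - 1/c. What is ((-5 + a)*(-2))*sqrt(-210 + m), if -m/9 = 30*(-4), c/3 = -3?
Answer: 115*sqrt(870)/9 ≈ 376.89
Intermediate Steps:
c = -9 (c = 3*(-3) = -9)
a = -25/18 (a = -2 + (2/4 - 1/(-9)) = -2 + (2*(1/4) - 1*(-1/9)) = -2 + (1/2 + 1/9) = -2 + 11/18 = -25/18 ≈ -1.3889)
m = 1080 (m = -270*(-4) = -9*(-120) = 1080)
((-5 + a)*(-2))*sqrt(-210 + m) = ((-5 - 25/18)*(-2))*sqrt(-210 + 1080) = (-115/18*(-2))*sqrt(870) = 115*sqrt(870)/9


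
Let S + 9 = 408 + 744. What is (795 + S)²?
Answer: 3755844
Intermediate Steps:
S = 1143 (S = -9 + (408 + 744) = -9 + 1152 = 1143)
(795 + S)² = (795 + 1143)² = 1938² = 3755844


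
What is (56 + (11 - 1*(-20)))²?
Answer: 7569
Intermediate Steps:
(56 + (11 - 1*(-20)))² = (56 + (11 + 20))² = (56 + 31)² = 87² = 7569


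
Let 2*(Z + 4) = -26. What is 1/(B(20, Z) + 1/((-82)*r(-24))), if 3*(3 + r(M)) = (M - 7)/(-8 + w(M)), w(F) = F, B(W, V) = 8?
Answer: 10537/84344 ≈ 0.12493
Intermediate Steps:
Z = -17 (Z = -4 + (1/2)*(-26) = -4 - 13 = -17)
r(M) = -3 + (-7 + M)/(3*(-8 + M)) (r(M) = -3 + ((M - 7)/(-8 + M))/3 = -3 + ((-7 + M)/(-8 + M))/3 = -3 + (-7 + M)/(3*(-8 + M)))
1/(B(20, Z) + 1/((-82)*r(-24))) = 1/(8 + 1/((-82)*(((65 - 8*(-24))/(3*(-8 - 24)))))) = 1/(8 - (-96/(65 + 192))/82) = 1/(8 - 1/(82*((1/3)*(-1/32)*257))) = 1/(8 - 1/(82*(-257/96))) = 1/(8 - 1/82*(-96/257)) = 1/(8 + 48/10537) = 1/(84344/10537) = 10537/84344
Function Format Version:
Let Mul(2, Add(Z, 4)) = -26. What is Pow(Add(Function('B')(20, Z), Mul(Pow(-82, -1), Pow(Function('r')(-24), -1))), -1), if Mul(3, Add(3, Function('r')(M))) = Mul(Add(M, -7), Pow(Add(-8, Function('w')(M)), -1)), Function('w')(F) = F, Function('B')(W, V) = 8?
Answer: Rational(10537, 84344) ≈ 0.12493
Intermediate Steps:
Z = -17 (Z = Add(-4, Mul(Rational(1, 2), -26)) = Add(-4, -13) = -17)
Function('r')(M) = Add(-3, Mul(Rational(1, 3), Pow(Add(-8, M), -1), Add(-7, M))) (Function('r')(M) = Add(-3, Mul(Rational(1, 3), Mul(Add(M, -7), Pow(Add(-8, M), -1)))) = Add(-3, Mul(Rational(1, 3), Mul(Add(-7, M), Pow(Add(-8, M), -1)))) = Add(-3, Mul(Rational(1, 3), Mul(Pow(Add(-8, M), -1), Add(-7, M)))) = Add(-3, Mul(Rational(1, 3), Pow(Add(-8, M), -1), Add(-7, M))))
Pow(Add(Function('B')(20, Z), Mul(Pow(-82, -1), Pow(Function('r')(-24), -1))), -1) = Pow(Add(8, Mul(Pow(-82, -1), Pow(Mul(Rational(1, 3), Pow(Add(-8, -24), -1), Add(65, Mul(-8, -24))), -1))), -1) = Pow(Add(8, Mul(Rational(-1, 82), Pow(Mul(Rational(1, 3), Pow(-32, -1), Add(65, 192)), -1))), -1) = Pow(Add(8, Mul(Rational(-1, 82), Pow(Mul(Rational(1, 3), Rational(-1, 32), 257), -1))), -1) = Pow(Add(8, Mul(Rational(-1, 82), Pow(Rational(-257, 96), -1))), -1) = Pow(Add(8, Mul(Rational(-1, 82), Rational(-96, 257))), -1) = Pow(Add(8, Rational(48, 10537)), -1) = Pow(Rational(84344, 10537), -1) = Rational(10537, 84344)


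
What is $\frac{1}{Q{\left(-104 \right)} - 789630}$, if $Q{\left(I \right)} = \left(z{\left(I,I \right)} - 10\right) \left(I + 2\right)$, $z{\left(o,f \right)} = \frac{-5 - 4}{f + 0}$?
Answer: $- \frac{52}{41008179} \approx -1.268 \cdot 10^{-6}$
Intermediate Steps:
$z{\left(o,f \right)} = - \frac{9}{f}$
$Q{\left(I \right)} = \left(-10 - \frac{9}{I}\right) \left(2 + I\right)$ ($Q{\left(I \right)} = \left(- \frac{9}{I} - 10\right) \left(I + 2\right) = \left(-10 - \frac{9}{I}\right) \left(2 + I\right)$)
$\frac{1}{Q{\left(-104 \right)} - 789630} = \frac{1}{\left(-29 - \frac{18}{-104} - -1040\right) - 789630} = \frac{1}{\left(-29 - - \frac{9}{52} + 1040\right) - 789630} = \frac{1}{\left(-29 + \frac{9}{52} + 1040\right) - 789630} = \frac{1}{\frac{52581}{52} - 789630} = \frac{1}{- \frac{41008179}{52}} = - \frac{52}{41008179}$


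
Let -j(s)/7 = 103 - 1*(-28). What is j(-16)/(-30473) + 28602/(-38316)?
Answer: -4497059/6277438 ≈ -0.71638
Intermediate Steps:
j(s) = -917 (j(s) = -7*(103 - 1*(-28)) = -7*(103 + 28) = -7*131 = -917)
j(-16)/(-30473) + 28602/(-38316) = -917/(-30473) + 28602/(-38316) = -917*(-1/30473) + 28602*(-1/38316) = 917/30473 - 4767/6386 = -4497059/6277438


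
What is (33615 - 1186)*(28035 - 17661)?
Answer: 336418446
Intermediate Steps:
(33615 - 1186)*(28035 - 17661) = 32429*10374 = 336418446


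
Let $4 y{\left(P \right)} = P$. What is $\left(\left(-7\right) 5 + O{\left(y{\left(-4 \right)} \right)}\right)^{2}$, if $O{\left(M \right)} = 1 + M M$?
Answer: $1089$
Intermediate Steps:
$y{\left(P \right)} = \frac{P}{4}$
$O{\left(M \right)} = 1 + M^{2}$
$\left(\left(-7\right) 5 + O{\left(y{\left(-4 \right)} \right)}\right)^{2} = \left(\left(-7\right) 5 + \left(1 + \left(\frac{1}{4} \left(-4\right)\right)^{2}\right)\right)^{2} = \left(-35 + \left(1 + \left(-1\right)^{2}\right)\right)^{2} = \left(-35 + \left(1 + 1\right)\right)^{2} = \left(-35 + 2\right)^{2} = \left(-33\right)^{2} = 1089$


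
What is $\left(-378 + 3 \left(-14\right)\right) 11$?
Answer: $-4620$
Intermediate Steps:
$\left(-378 + 3 \left(-14\right)\right) 11 = \left(-378 - 42\right) 11 = \left(-420\right) 11 = -4620$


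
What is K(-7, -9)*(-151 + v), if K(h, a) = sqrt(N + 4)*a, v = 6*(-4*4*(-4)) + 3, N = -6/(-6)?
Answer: -2124*sqrt(5) ≈ -4749.4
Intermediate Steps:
N = 1 (N = -6*(-1/6) = 1)
v = 387 (v = 6*(-16*(-4)) + 3 = 6*64 + 3 = 384 + 3 = 387)
K(h, a) = a*sqrt(5) (K(h, a) = sqrt(1 + 4)*a = sqrt(5)*a = a*sqrt(5))
K(-7, -9)*(-151 + v) = (-9*sqrt(5))*(-151 + 387) = -9*sqrt(5)*236 = -2124*sqrt(5)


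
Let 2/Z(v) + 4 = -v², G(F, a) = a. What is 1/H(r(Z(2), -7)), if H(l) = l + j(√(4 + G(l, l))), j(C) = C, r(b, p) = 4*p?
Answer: -7/202 - I*√6/404 ≈ -0.034653 - 0.0060631*I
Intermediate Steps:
Z(v) = 2/(-4 - v²)
H(l) = l + √(4 + l)
1/H(r(Z(2), -7)) = 1/(4*(-7) + √(4 + 4*(-7))) = 1/(-28 + √(4 - 28)) = 1/(-28 + √(-24)) = 1/(-28 + 2*I*√6)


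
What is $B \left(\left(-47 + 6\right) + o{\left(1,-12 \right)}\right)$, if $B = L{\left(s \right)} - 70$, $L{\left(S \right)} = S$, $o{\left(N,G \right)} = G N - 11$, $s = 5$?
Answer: $4160$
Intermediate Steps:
$o{\left(N,G \right)} = -11 + G N$
$B = -65$ ($B = 5 - 70 = -65$)
$B \left(\left(-47 + 6\right) + o{\left(1,-12 \right)}\right) = - 65 \left(\left(-47 + 6\right) - 23\right) = - 65 \left(-41 - 23\right) = \left(-65\right) \left(-64\right) = 4160$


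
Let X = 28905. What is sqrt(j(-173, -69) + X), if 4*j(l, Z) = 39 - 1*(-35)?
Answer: sqrt(115694)/2 ≈ 170.07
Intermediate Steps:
j(l, Z) = 37/2 (j(l, Z) = (39 - 1*(-35))/4 = (39 + 35)/4 = (1/4)*74 = 37/2)
sqrt(j(-173, -69) + X) = sqrt(37/2 + 28905) = sqrt(57847/2) = sqrt(115694)/2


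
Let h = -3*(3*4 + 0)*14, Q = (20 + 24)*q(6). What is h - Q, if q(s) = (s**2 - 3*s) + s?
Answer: -1560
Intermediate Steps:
q(s) = s**2 - 2*s
Q = 1056 (Q = (20 + 24)*(6*(-2 + 6)) = 44*(6*4) = 44*24 = 1056)
h = -504 (h = -3*(12 + 0)*14 = -3*12*14 = -36*14 = -504)
h - Q = -504 - 1*1056 = -504 - 1056 = -1560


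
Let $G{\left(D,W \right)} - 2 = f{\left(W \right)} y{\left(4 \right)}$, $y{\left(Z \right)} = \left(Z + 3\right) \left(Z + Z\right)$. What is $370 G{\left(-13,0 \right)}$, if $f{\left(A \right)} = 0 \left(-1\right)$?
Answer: $740$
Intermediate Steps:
$y{\left(Z \right)} = 2 Z \left(3 + Z\right)$ ($y{\left(Z \right)} = \left(3 + Z\right) 2 Z = 2 Z \left(3 + Z\right)$)
$f{\left(A \right)} = 0$
$G{\left(D,W \right)} = 2$ ($G{\left(D,W \right)} = 2 + 0 \cdot 2 \cdot 4 \left(3 + 4\right) = 2 + 0 \cdot 2 \cdot 4 \cdot 7 = 2 + 0 \cdot 56 = 2 + 0 = 2$)
$370 G{\left(-13,0 \right)} = 370 \cdot 2 = 740$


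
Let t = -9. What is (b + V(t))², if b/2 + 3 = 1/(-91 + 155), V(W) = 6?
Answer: 1/1024 ≈ 0.00097656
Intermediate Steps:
b = -191/32 (b = -6 + 2/(-91 + 155) = -6 + 2/64 = -6 + 2*(1/64) = -6 + 1/32 = -191/32 ≈ -5.9688)
(b + V(t))² = (-191/32 + 6)² = (1/32)² = 1/1024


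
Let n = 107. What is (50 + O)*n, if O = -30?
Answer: 2140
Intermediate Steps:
(50 + O)*n = (50 - 30)*107 = 20*107 = 2140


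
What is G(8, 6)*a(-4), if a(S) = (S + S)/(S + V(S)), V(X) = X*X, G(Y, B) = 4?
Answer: -8/3 ≈ -2.6667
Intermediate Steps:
V(X) = X²
a(S) = 2*S/(S + S²) (a(S) = (S + S)/(S + S²) = (2*S)/(S + S²) = 2*S/(S + S²))
G(8, 6)*a(-4) = 4*(2/(1 - 4)) = 4*(2/(-3)) = 4*(2*(-⅓)) = 4*(-⅔) = -8/3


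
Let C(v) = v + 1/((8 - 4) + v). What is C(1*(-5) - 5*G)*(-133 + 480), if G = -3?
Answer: 48927/14 ≈ 3494.8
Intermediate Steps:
C(v) = v + 1/(4 + v)
C(1*(-5) - 5*G)*(-133 + 480) = ((1 + (1*(-5) - 5*(-3))**2 + 4*(1*(-5) - 5*(-3)))/(4 + (1*(-5) - 5*(-3))))*(-133 + 480) = ((1 + (-5 + 15)**2 + 4*(-5 + 15))/(4 + (-5 + 15)))*347 = ((1 + 10**2 + 4*10)/(4 + 10))*347 = ((1 + 100 + 40)/14)*347 = ((1/14)*141)*347 = (141/14)*347 = 48927/14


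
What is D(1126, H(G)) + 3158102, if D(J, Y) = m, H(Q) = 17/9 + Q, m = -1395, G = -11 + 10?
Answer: 3156707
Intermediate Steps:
G = -1
H(Q) = 17/9 + Q (H(Q) = 17*(⅑) + Q = 17/9 + Q)
D(J, Y) = -1395
D(1126, H(G)) + 3158102 = -1395 + 3158102 = 3156707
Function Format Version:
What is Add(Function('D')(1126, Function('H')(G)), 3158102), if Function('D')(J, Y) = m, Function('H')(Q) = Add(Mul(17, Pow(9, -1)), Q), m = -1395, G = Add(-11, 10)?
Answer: 3156707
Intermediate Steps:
G = -1
Function('H')(Q) = Add(Rational(17, 9), Q) (Function('H')(Q) = Add(Mul(17, Rational(1, 9)), Q) = Add(Rational(17, 9), Q))
Function('D')(J, Y) = -1395
Add(Function('D')(1126, Function('H')(G)), 3158102) = Add(-1395, 3158102) = 3156707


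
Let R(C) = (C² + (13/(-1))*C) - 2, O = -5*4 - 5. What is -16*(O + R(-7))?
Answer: -1808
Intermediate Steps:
O = -25 (O = -20 - 5 = -25)
R(C) = -2 + C² - 13*C (R(C) = (C² + (13*(-1))*C) - 2 = (C² - 13*C) - 2 = -2 + C² - 13*C)
-16*(O + R(-7)) = -16*(-25 + (-2 + (-7)² - 13*(-7))) = -16*(-25 + (-2 + 49 + 91)) = -16*(-25 + 138) = -16*113 = -1808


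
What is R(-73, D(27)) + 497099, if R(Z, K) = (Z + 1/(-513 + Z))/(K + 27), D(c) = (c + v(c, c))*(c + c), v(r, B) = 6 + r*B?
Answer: 11994278033671/24128550 ≈ 4.9710e+5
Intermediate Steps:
v(r, B) = 6 + B*r
D(c) = 2*c*(6 + c + c²) (D(c) = (c + (6 + c*c))*(c + c) = (c + (6 + c²))*(2*c) = (6 + c + c²)*(2*c) = 2*c*(6 + c + c²))
R(Z, K) = (Z + 1/(-513 + Z))/(27 + K)
R(-73, D(27)) + 497099 = (1 + (-73)² - 513*(-73))/(-13851 - 1026*27*(6 + 27 + 27²) + 27*(-73) + (2*27*(6 + 27 + 27²))*(-73)) + 497099 = (1 + 5329 + 37449)/(-13851 - 1026*27*(6 + 27 + 729) - 1971 + (2*27*(6 + 27 + 729))*(-73)) + 497099 = 42779/(-13851 - 1026*27*762 - 1971 + (2*27*762)*(-73)) + 497099 = 42779/(-13851 - 513*41148 - 1971 + 41148*(-73)) + 497099 = 42779/(-13851 - 21108924 - 1971 - 3003804) + 497099 = 42779/(-24128550) + 497099 = -1/24128550*42779 + 497099 = -42779/24128550 + 497099 = 11994278033671/24128550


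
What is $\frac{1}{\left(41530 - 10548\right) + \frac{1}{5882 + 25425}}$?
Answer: $\frac{31307}{969953475} \approx 3.2277 \cdot 10^{-5}$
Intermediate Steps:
$\frac{1}{\left(41530 - 10548\right) + \frac{1}{5882 + 25425}} = \frac{1}{\left(41530 - 10548\right) + \frac{1}{31307}} = \frac{1}{30982 + \frac{1}{31307}} = \frac{1}{\frac{969953475}{31307}} = \frac{31307}{969953475}$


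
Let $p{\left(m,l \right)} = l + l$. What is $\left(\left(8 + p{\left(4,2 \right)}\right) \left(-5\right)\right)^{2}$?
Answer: $3600$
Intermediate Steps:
$p{\left(m,l \right)} = 2 l$
$\left(\left(8 + p{\left(4,2 \right)}\right) \left(-5\right)\right)^{2} = \left(\left(8 + 2 \cdot 2\right) \left(-5\right)\right)^{2} = \left(\left(8 + 4\right) \left(-5\right)\right)^{2} = \left(12 \left(-5\right)\right)^{2} = \left(-60\right)^{2} = 3600$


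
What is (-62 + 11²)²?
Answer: 3481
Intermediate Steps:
(-62 + 11²)² = (-62 + 121)² = 59² = 3481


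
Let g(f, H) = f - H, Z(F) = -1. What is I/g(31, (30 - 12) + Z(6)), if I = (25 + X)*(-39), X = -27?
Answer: 39/7 ≈ 5.5714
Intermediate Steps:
I = 78 (I = (25 - 27)*(-39) = -2*(-39) = 78)
I/g(31, (30 - 12) + Z(6)) = 78/(31 - ((30 - 12) - 1)) = 78/(31 - (18 - 1)) = 78/(31 - 1*17) = 78/(31 - 17) = 78/14 = 78*(1/14) = 39/7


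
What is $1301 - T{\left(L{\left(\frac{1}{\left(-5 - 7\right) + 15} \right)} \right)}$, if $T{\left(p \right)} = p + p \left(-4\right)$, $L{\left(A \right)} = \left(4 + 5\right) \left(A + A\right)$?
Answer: $1319$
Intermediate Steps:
$L{\left(A \right)} = 18 A$ ($L{\left(A \right)} = 9 \cdot 2 A = 18 A$)
$T{\left(p \right)} = - 3 p$ ($T{\left(p \right)} = p - 4 p = - 3 p$)
$1301 - T{\left(L{\left(\frac{1}{\left(-5 - 7\right) + 15} \right)} \right)} = 1301 - - 3 \frac{18}{\left(-5 - 7\right) + 15} = 1301 - - 3 \frac{18}{-12 + 15} = 1301 - - 3 \cdot \frac{18}{3} = 1301 - - 3 \cdot 18 \cdot \frac{1}{3} = 1301 - \left(-3\right) 6 = 1301 - -18 = 1301 + 18 = 1319$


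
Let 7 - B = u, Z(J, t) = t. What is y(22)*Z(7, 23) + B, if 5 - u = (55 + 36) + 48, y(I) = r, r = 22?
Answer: 647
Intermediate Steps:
y(I) = 22
u = -134 (u = 5 - ((55 + 36) + 48) = 5 - (91 + 48) = 5 - 1*139 = 5 - 139 = -134)
B = 141 (B = 7 - 1*(-134) = 7 + 134 = 141)
y(22)*Z(7, 23) + B = 22*23 + 141 = 506 + 141 = 647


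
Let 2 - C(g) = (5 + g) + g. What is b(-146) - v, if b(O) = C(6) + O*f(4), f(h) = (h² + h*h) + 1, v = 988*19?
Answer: -23605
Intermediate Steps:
v = 18772
f(h) = 1 + 2*h² (f(h) = (h² + h²) + 1 = 2*h² + 1 = 1 + 2*h²)
C(g) = -3 - 2*g (C(g) = 2 - ((5 + g) + g) = 2 - (5 + 2*g) = 2 + (-5 - 2*g) = -3 - 2*g)
b(O) = -15 + 33*O (b(O) = (-3 - 2*6) + O*(1 + 2*4²) = (-3 - 12) + O*(1 + 2*16) = -15 + O*(1 + 32) = -15 + O*33 = -15 + 33*O)
b(-146) - v = (-15 + 33*(-146)) - 1*18772 = (-15 - 4818) - 18772 = -4833 - 18772 = -23605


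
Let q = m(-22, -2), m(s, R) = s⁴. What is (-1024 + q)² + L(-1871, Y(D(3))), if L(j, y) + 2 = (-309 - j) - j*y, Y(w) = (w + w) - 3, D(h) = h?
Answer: 54397172997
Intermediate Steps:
q = 234256 (q = (-22)⁴ = 234256)
Y(w) = -3 + 2*w (Y(w) = 2*w - 3 = -3 + 2*w)
L(j, y) = -311 - j - j*y (L(j, y) = -2 + ((-309 - j) - j*y) = -2 + (-309 - j - j*y) = -311 - j - j*y)
(-1024 + q)² + L(-1871, Y(D(3))) = (-1024 + 234256)² + (-311 - 1*(-1871) - 1*(-1871)*(-3 + 2*3)) = 233232² + (-311 + 1871 - 1*(-1871)*(-3 + 6)) = 54397165824 + (-311 + 1871 - 1*(-1871)*3) = 54397165824 + (-311 + 1871 + 5613) = 54397165824 + 7173 = 54397172997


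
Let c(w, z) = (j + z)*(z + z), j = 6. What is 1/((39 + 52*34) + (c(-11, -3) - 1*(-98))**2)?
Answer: 1/8207 ≈ 0.00012185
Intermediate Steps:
c(w, z) = 2*z*(6 + z) (c(w, z) = (6 + z)*(z + z) = (6 + z)*(2*z) = 2*z*(6 + z))
1/((39 + 52*34) + (c(-11, -3) - 1*(-98))**2) = 1/((39 + 52*34) + (2*(-3)*(6 - 3) - 1*(-98))**2) = 1/((39 + 1768) + (2*(-3)*3 + 98)**2) = 1/(1807 + (-18 + 98)**2) = 1/(1807 + 80**2) = 1/(1807 + 6400) = 1/8207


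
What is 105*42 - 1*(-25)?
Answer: 4435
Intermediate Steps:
105*42 - 1*(-25) = 4410 + 25 = 4435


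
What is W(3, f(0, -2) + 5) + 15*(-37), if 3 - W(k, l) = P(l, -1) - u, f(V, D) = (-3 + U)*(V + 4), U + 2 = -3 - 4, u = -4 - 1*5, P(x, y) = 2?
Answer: -563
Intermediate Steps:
u = -9 (u = -4 - 5 = -9)
U = -9 (U = -2 + (-3 - 4) = -2 - 7 = -9)
f(V, D) = -48 - 12*V (f(V, D) = (-3 - 9)*(V + 4) = -12*(4 + V) = -48 - 12*V)
W(k, l) = -8 (W(k, l) = 3 - (2 - 1*(-9)) = 3 - (2 + 9) = 3 - 1*11 = 3 - 11 = -8)
W(3, f(0, -2) + 5) + 15*(-37) = -8 + 15*(-37) = -8 - 555 = -563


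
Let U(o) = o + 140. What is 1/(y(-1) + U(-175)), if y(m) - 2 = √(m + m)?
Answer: -33/1091 - I*√2/1091 ≈ -0.030247 - 0.0012963*I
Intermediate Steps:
U(o) = 140 + o
y(m) = 2 + √2*√m (y(m) = 2 + √(m + m) = 2 + √(2*m) = 2 + √2*√m)
1/(y(-1) + U(-175)) = 1/((2 + √2*√(-1)) + (140 - 175)) = 1/((2 + √2*I) - 35) = 1/((2 + I*√2) - 35) = 1/(-33 + I*√2)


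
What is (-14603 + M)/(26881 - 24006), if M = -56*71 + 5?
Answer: -18574/2875 ≈ -6.4605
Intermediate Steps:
M = -3971 (M = -3976 + 5 = -3971)
(-14603 + M)/(26881 - 24006) = (-14603 - 3971)/(26881 - 24006) = -18574/2875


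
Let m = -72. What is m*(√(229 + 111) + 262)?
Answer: -18864 - 144*√85 ≈ -20192.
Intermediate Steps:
m*(√(229 + 111) + 262) = -72*(√(229 + 111) + 262) = -72*(√340 + 262) = -72*(2*√85 + 262) = -72*(262 + 2*√85) = -18864 - 144*√85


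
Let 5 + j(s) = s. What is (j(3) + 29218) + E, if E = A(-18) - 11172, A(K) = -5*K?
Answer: 18134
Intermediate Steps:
j(s) = -5 + s
E = -11082 (E = -5*(-18) - 11172 = 90 - 11172 = -11082)
(j(3) + 29218) + E = ((-5 + 3) + 29218) - 11082 = (-2 + 29218) - 11082 = 29216 - 11082 = 18134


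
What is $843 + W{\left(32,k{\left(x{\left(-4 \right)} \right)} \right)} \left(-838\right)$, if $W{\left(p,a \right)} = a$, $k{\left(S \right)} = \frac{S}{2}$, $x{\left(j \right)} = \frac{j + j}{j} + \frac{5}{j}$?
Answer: $\frac{2115}{4} \approx 528.75$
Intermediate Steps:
$x{\left(j \right)} = 2 + \frac{5}{j}$ ($x{\left(j \right)} = \frac{2 j}{j} + \frac{5}{j} = 2 + \frac{5}{j}$)
$k{\left(S \right)} = \frac{S}{2}$ ($k{\left(S \right)} = S \frac{1}{2} = \frac{S}{2}$)
$843 + W{\left(32,k{\left(x{\left(-4 \right)} \right)} \right)} \left(-838\right) = 843 + \frac{2 + \frac{5}{-4}}{2} \left(-838\right) = 843 + \frac{2 + 5 \left(- \frac{1}{4}\right)}{2} \left(-838\right) = 843 + \frac{2 - \frac{5}{4}}{2} \left(-838\right) = 843 + \frac{1}{2} \cdot \frac{3}{4} \left(-838\right) = 843 + \frac{3}{8} \left(-838\right) = 843 - \frac{1257}{4} = \frac{2115}{4}$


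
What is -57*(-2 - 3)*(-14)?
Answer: -3990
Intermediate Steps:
-57*(-2 - 3)*(-14) = -(-285)*(-14) = -57*70 = -3990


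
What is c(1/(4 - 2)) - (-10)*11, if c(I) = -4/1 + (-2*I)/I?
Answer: 104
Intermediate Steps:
c(I) = -6 (c(I) = -4*1 - 2 = -4 - 2 = -6)
c(1/(4 - 2)) - (-10)*11 = -6 - (-10)*11 = -6 - 10*(-11) = -6 + 110 = 104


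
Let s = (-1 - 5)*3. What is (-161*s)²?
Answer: 8398404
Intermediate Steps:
s = -18 (s = -6*3 = -18)
(-161*s)² = (-161*(-18))² = 2898² = 8398404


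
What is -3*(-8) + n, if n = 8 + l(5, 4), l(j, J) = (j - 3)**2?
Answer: 36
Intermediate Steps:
l(j, J) = (-3 + j)**2
n = 12 (n = 8 + (-3 + 5)**2 = 8 + 2**2 = 8 + 4 = 12)
-3*(-8) + n = -3*(-8) + 12 = 24 + 12 = 36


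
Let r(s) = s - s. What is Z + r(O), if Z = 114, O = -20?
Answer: 114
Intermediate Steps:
r(s) = 0
Z + r(O) = 114 + 0 = 114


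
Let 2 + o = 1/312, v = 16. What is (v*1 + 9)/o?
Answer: -7800/623 ≈ -12.520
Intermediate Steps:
o = -623/312 (o = -2 + 1/312 = -623/312 ≈ -1.9968)
(v*1 + 9)/o = (16*1 + 9)/(-623/312) = (16 + 9)*(-312/623) = 25*(-312/623) = -7800/623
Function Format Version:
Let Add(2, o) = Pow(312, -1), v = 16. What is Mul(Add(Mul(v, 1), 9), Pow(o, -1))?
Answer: Rational(-7800, 623) ≈ -12.520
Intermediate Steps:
o = Rational(-623, 312) (o = Add(-2, Pow(312, -1)) = Add(-2, Rational(1, 312)) = Rational(-623, 312) ≈ -1.9968)
Mul(Add(Mul(v, 1), 9), Pow(o, -1)) = Mul(Add(Mul(16, 1), 9), Pow(Rational(-623, 312), -1)) = Mul(Add(16, 9), Rational(-312, 623)) = Mul(25, Rational(-312, 623)) = Rational(-7800, 623)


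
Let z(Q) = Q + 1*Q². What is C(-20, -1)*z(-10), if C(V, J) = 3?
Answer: 270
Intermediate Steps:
z(Q) = Q + Q²
C(-20, -1)*z(-10) = 3*(-10*(1 - 10)) = 3*(-10*(-9)) = 3*90 = 270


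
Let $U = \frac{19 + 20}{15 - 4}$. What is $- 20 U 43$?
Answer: $- \frac{33540}{11} \approx -3049.1$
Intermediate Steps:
$U = \frac{39}{11} \approx 3.5455$
$- 20 U 43 = \left(-20\right) \frac{39}{11} \cdot 43 = \left(- \frac{780}{11}\right) 43 = - \frac{33540}{11}$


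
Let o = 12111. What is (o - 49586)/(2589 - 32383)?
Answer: 37475/29794 ≈ 1.2578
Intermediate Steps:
(o - 49586)/(2589 - 32383) = (12111 - 49586)/(2589 - 32383) = -37475/(-29794) = -37475*(-1/29794) = 37475/29794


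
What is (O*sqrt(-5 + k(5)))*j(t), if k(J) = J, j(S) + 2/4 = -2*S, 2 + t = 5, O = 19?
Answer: 0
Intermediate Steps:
t = 3 (t = -2 + 5 = 3)
j(S) = -1/2 - 2*S
(O*sqrt(-5 + k(5)))*j(t) = (19*sqrt(-5 + 5))*(-1/2 - 2*3) = (19*sqrt(0))*(-1/2 - 6) = (19*0)*(-13/2) = 0*(-13/2) = 0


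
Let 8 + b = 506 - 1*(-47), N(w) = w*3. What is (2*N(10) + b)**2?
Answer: 366025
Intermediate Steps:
N(w) = 3*w
b = 545 (b = -8 + (506 - 1*(-47)) = -8 + (506 + 47) = -8 + 553 = 545)
(2*N(10) + b)**2 = (2*(3*10) + 545)**2 = (2*30 + 545)**2 = (60 + 545)**2 = 605**2 = 366025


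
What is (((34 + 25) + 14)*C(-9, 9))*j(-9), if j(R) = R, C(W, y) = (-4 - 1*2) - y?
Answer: 9855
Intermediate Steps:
C(W, y) = -6 - y (C(W, y) = (-4 - 2) - y = -6 - y)
(((34 + 25) + 14)*C(-9, 9))*j(-9) = (((34 + 25) + 14)*(-6 - 1*9))*(-9) = ((59 + 14)*(-6 - 9))*(-9) = (73*(-15))*(-9) = -1095*(-9) = 9855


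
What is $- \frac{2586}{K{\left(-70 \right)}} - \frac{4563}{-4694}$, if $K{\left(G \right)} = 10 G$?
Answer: $\frac{1916598}{410725} \approx 4.6664$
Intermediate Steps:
$- \frac{2586}{K{\left(-70 \right)}} - \frac{4563}{-4694} = - \frac{2586}{10 \left(-70\right)} - \frac{4563}{-4694} = - \frac{2586}{-700} - - \frac{4563}{4694} = \left(-2586\right) \left(- \frac{1}{700}\right) + \frac{4563}{4694} = \frac{1293}{350} + \frac{4563}{4694} = \frac{1916598}{410725}$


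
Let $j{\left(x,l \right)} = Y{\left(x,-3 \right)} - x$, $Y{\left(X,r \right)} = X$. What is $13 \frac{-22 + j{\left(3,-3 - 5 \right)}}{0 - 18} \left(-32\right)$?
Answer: $- \frac{4576}{9} \approx -508.44$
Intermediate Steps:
$j{\left(x,l \right)} = 0$ ($j{\left(x,l \right)} = x - x = 0$)
$13 \frac{-22 + j{\left(3,-3 - 5 \right)}}{0 - 18} \left(-32\right) = 13 \frac{-22 + 0}{0 - 18} \left(-32\right) = 13 \left(- \frac{22}{-18}\right) \left(-32\right) = 13 \left(\left(-22\right) \left(- \frac{1}{18}\right)\right) \left(-32\right) = 13 \cdot \frac{11}{9} \left(-32\right) = \frac{143}{9} \left(-32\right) = - \frac{4576}{9}$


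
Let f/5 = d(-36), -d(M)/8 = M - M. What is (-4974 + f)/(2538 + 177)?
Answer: -1658/905 ≈ -1.8320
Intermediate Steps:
d(M) = 0 (d(M) = -8*(M - M) = -8*0 = 0)
f = 0 (f = 5*0 = 0)
(-4974 + f)/(2538 + 177) = (-4974 + 0)/(2538 + 177) = -4974/2715 = -4974*1/2715 = -1658/905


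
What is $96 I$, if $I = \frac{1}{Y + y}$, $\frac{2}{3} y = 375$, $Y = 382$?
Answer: $\frac{192}{1889} \approx 0.10164$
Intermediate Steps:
$y = \frac{1125}{2}$ ($y = \frac{3}{2} \cdot 375 = \frac{1125}{2} \approx 562.5$)
$I = \frac{2}{1889}$ ($I = \frac{1}{382 + \frac{1125}{2}} = \frac{1}{\frac{1889}{2}} = \frac{2}{1889} \approx 0.0010588$)
$96 I = 96 \cdot \frac{2}{1889} = \frac{192}{1889}$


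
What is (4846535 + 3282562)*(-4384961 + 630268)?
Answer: -30522263602221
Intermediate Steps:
(4846535 + 3282562)*(-4384961 + 630268) = 8129097*(-3754693) = -30522263602221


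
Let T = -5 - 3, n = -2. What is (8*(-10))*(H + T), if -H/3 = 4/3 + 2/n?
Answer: 720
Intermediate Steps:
T = -8
H = -1 (H = -3*(4/3 + 2/(-2)) = -3*(4*(⅓) + 2*(-½)) = -3*(4/3 - 1) = -3*⅓ = -1)
(8*(-10))*(H + T) = (8*(-10))*(-1 - 8) = -80*(-9) = 720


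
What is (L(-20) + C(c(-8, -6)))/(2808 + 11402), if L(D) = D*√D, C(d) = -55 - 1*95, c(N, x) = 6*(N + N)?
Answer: -15/1421 - 4*I*√5/1421 ≈ -0.010556 - 0.0062943*I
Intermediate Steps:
c(N, x) = 12*N (c(N, x) = 6*(2*N) = 12*N)
C(d) = -150 (C(d) = -55 - 95 = -150)
L(D) = D^(3/2)
(L(-20) + C(c(-8, -6)))/(2808 + 11402) = ((-20)^(3/2) - 150)/(2808 + 11402) = (-40*I*√5 - 150)/14210 = (-150 - 40*I*√5)*(1/14210) = -15/1421 - 4*I*√5/1421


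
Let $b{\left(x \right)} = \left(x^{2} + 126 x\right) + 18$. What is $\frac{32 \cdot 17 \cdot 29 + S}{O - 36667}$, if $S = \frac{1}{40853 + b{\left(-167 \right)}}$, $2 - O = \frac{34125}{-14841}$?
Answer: $- \frac{1241365829681}{2884877264280} \approx -0.4303$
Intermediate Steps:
$O = \frac{21269}{4947}$ ($O = 2 - \frac{34125}{-14841} = 2 - 34125 \left(- \frac{1}{14841}\right) = 2 - - \frac{11375}{4947} = 2 + \frac{11375}{4947} = \frac{21269}{4947} \approx 4.2994$)
$b{\left(x \right)} = 18 + x^{2} + 126 x$
$S = \frac{1}{47718}$ ($S = \frac{1}{40853 + \left(18 + \left(-167\right)^{2} + 126 \left(-167\right)\right)} = \frac{1}{40853 + \left(18 + 27889 - 21042\right)} = \frac{1}{40853 + 6865} = \frac{1}{47718} \approx 2.0956 \cdot 10^{-5}$)
$\frac{32 \cdot 17 \cdot 29 + S}{O - 36667} = \frac{32 \cdot 17 \cdot 29 + \frac{1}{47718}}{\frac{21269}{4947} - 36667} = \frac{544 \cdot 29 + \frac{1}{47718}}{- \frac{181370380}{4947}} = \left(15776 + \frac{1}{47718}\right) \left(- \frac{4947}{181370380}\right) = \frac{752799169}{47718} \left(- \frac{4947}{181370380}\right) = - \frac{1241365829681}{2884877264280}$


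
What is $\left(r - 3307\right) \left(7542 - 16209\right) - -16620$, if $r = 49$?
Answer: $28253706$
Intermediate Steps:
$\left(r - 3307\right) \left(7542 - 16209\right) - -16620 = \left(49 - 3307\right) \left(7542 - 16209\right) - -16620 = \left(-3258\right) \left(-8667\right) + 16620 = 28237086 + 16620 = 28253706$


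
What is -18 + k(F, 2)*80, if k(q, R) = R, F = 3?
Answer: 142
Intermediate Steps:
-18 + k(F, 2)*80 = -18 + 2*80 = -18 + 160 = 142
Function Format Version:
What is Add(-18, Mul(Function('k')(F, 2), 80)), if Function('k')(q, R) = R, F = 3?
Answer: 142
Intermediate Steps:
Add(-18, Mul(Function('k')(F, 2), 80)) = Add(-18, Mul(2, 80)) = Add(-18, 160) = 142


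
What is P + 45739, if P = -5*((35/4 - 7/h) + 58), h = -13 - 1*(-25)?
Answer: 272449/6 ≈ 45408.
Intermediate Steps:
h = 12 (h = -13 + 25 = 12)
P = -1985/6 (P = -5*((35/4 - 7/12) + 58) = -5*(49/6 + 58) = -5*397/6 = -1985/6 ≈ -330.83)
P + 45739 = -1985/6 + 45739 = 272449/6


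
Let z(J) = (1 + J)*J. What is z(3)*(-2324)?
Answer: -27888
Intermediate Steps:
z(J) = J*(1 + J)
z(3)*(-2324) = (3*(1 + 3))*(-2324) = (3*4)*(-2324) = 12*(-2324) = -27888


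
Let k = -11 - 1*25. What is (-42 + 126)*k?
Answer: -3024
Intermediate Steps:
k = -36 (k = -11 - 25 = -36)
(-42 + 126)*k = (-42 + 126)*(-36) = 84*(-36) = -3024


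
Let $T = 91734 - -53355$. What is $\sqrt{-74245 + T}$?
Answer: $2 \sqrt{17711} \approx 266.17$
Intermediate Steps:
$T = 145089$ ($T = 91734 + 53355 = 145089$)
$\sqrt{-74245 + T} = \sqrt{-74245 + 145089} = \sqrt{70844} = 2 \sqrt{17711}$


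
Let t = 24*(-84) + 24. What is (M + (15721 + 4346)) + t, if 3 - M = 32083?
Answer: -14005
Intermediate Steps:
M = -32080 (M = 3 - 1*32083 = 3 - 32083 = -32080)
t = -1992 (t = -2016 + 24 = -1992)
(M + (15721 + 4346)) + t = (-32080 + (15721 + 4346)) - 1992 = (-32080 + 20067) - 1992 = -12013 - 1992 = -14005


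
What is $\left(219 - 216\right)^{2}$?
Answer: $9$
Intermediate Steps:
$\left(219 - 216\right)^{2} = 3^{2} = 9$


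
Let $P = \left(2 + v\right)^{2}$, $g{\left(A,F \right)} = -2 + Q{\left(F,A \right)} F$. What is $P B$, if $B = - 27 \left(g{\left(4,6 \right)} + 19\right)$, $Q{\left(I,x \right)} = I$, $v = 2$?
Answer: $-22896$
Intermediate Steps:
$g{\left(A,F \right)} = -2 + F^{2}$ ($g{\left(A,F \right)} = -2 + F F = -2 + F^{2}$)
$P = 16$ ($P = \left(2 + 2\right)^{2} = 4^{2} = 16$)
$B = -1431$ ($B = - 27 \left(\left(-2 + 6^{2}\right) + 19\right) = - 27 \left(\left(-2 + 36\right) + 19\right) = - 27 \left(34 + 19\right) = \left(-27\right) 53 = -1431$)
$P B = 16 \left(-1431\right) = -22896$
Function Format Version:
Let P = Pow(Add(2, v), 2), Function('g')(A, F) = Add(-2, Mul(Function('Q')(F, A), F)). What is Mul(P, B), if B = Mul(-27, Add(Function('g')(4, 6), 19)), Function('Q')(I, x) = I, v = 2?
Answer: -22896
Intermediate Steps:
Function('g')(A, F) = Add(-2, Pow(F, 2)) (Function('g')(A, F) = Add(-2, Mul(F, F)) = Add(-2, Pow(F, 2)))
P = 16 (P = Pow(Add(2, 2), 2) = Pow(4, 2) = 16)
B = -1431 (B = Mul(-27, Add(Add(-2, Pow(6, 2)), 19)) = Mul(-27, Add(Add(-2, 36), 19)) = Mul(-27, Add(34, 19)) = Mul(-27, 53) = -1431)
Mul(P, B) = Mul(16, -1431) = -22896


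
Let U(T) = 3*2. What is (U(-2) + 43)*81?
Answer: 3969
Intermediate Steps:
U(T) = 6
(U(-2) + 43)*81 = (6 + 43)*81 = 49*81 = 3969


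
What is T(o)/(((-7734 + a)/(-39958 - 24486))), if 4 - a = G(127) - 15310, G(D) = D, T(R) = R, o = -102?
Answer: 6573288/7453 ≈ 881.96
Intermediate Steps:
a = 15187 (a = 4 - (127 - 15310) = 4 - 1*(-15183) = 4 + 15183 = 15187)
T(o)/(((-7734 + a)/(-39958 - 24486))) = -102*(-39958 - 24486)/(-7734 + 15187) = -102/(7453/(-64444)) = -102/(7453*(-1/64444)) = -102/(-7453/64444) = -102*(-64444/7453) = 6573288/7453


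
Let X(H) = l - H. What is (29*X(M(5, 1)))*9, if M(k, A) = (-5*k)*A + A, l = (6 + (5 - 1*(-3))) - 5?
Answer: 8613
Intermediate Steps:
l = 9 (l = (6 + (5 + 3)) - 5 = (6 + 8) - 5 = 14 - 5 = 9)
M(k, A) = A - 5*A*k (M(k, A) = -5*A*k + A = A - 5*A*k)
X(H) = 9 - H
(29*X(M(5, 1)))*9 = (29*(9 - (1 - 5*5)))*9 = (29*(9 - (1 - 25)))*9 = (29*(9 - (-24)))*9 = (29*(9 - 1*(-24)))*9 = (29*(9 + 24))*9 = (29*33)*9 = 957*9 = 8613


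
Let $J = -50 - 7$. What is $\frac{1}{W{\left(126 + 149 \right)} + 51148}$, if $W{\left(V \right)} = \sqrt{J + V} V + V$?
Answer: $\frac{51423}{2627838679} - \frac{275 \sqrt{218}}{2627838679} \approx 1.8023 \cdot 10^{-5}$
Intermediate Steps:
$J = -57$ ($J = -50 - 7 = -57$)
$W{\left(V \right)} = V + V \sqrt{-57 + V}$ ($W{\left(V \right)} = \sqrt{-57 + V} V + V = V \sqrt{-57 + V} + V = V + V \sqrt{-57 + V}$)
$\frac{1}{W{\left(126 + 149 \right)} + 51148} = \frac{1}{\left(126 + 149\right) \left(1 + \sqrt{-57 + \left(126 + 149\right)}\right) + 51148} = \frac{1}{275 \left(1 + \sqrt{-57 + 275}\right) + 51148} = \frac{1}{275 \left(1 + \sqrt{218}\right) + 51148} = \frac{1}{\left(275 + 275 \sqrt{218}\right) + 51148} = \frac{1}{51423 + 275 \sqrt{218}}$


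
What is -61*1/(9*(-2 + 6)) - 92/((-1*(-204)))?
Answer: -1313/612 ≈ -2.1454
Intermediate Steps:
-61*1/(9*(-2 + 6)) - 92/((-1*(-204))) = -61/(9*4) - 92/204 = -61/36 - 92*1/204 = -61*1/36 - 23/51 = -61/36 - 23/51 = -1313/612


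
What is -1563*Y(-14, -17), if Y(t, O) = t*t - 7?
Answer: -295407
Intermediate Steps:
Y(t, O) = -7 + t² (Y(t, O) = t² - 7 = -7 + t²)
-1563*Y(-14, -17) = -1563*(-7 + (-14)²) = -1563*(-7 + 196) = -1563*189 = -295407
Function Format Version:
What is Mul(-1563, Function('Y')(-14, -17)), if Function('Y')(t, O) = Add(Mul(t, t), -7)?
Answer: -295407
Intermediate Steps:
Function('Y')(t, O) = Add(-7, Pow(t, 2)) (Function('Y')(t, O) = Add(Pow(t, 2), -7) = Add(-7, Pow(t, 2)))
Mul(-1563, Function('Y')(-14, -17)) = Mul(-1563, Add(-7, Pow(-14, 2))) = Mul(-1563, Add(-7, 196)) = Mul(-1563, 189) = -295407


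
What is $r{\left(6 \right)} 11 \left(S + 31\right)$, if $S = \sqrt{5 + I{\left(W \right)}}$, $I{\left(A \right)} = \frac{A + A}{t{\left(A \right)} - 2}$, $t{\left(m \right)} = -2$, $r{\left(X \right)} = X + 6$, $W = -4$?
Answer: $4092 + 132 \sqrt{7} \approx 4441.2$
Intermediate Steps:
$r{\left(X \right)} = 6 + X$
$I{\left(A \right)} = - \frac{A}{2}$ ($I{\left(A \right)} = \frac{A + A}{-2 - 2} = \frac{2 A}{-4} = 2 A \left(- \frac{1}{4}\right) = - \frac{A}{2}$)
$S = \sqrt{7}$ ($S = \sqrt{5 - -2} = \sqrt{5 + 2} = \sqrt{7} \approx 2.6458$)
$r{\left(6 \right)} 11 \left(S + 31\right) = \left(6 + 6\right) 11 \left(\sqrt{7} + 31\right) = 12 \cdot 11 \left(31 + \sqrt{7}\right) = 132 \left(31 + \sqrt{7}\right) = 4092 + 132 \sqrt{7}$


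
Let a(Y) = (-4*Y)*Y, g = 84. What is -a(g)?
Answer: 28224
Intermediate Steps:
a(Y) = -4*Y²
-a(g) = -(-4)*84² = -(-4)*7056 = -1*(-28224) = 28224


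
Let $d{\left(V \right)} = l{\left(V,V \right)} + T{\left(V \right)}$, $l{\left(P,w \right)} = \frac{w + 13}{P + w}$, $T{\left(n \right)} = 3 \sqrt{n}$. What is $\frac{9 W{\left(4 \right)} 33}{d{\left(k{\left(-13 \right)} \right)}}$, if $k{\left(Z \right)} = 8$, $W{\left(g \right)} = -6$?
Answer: $\frac{66528}{1999} - \frac{304128 \sqrt{2}}{1999} \approx -181.88$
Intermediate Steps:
$l{\left(P,w \right)} = \frac{13 + w}{P + w}$
$d{\left(V \right)} = 3 \sqrt{V} + \frac{13 + V}{2 V}$ ($d{\left(V \right)} = \frac{13 + V}{V + V} + 3 \sqrt{V} = \frac{13 + V}{2 V} + 3 \sqrt{V} = 3 \sqrt{V} + \frac{13 + V}{2 V}$)
$\frac{9 W{\left(4 \right)} 33}{d{\left(k{\left(-13 \right)} \right)}} = \frac{9 \left(-6\right) 33}{\frac{1}{2} \cdot \frac{1}{8} \left(13 + 8 + 6 \cdot 8^{\frac{3}{2}}\right)} = \frac{\left(-54\right) 33}{\frac{1}{2} \cdot \frac{1}{8} \left(13 + 8 + 6 \cdot 16 \sqrt{2}\right)} = - \frac{1782}{\frac{1}{2} \cdot \frac{1}{8} \left(13 + 8 + 96 \sqrt{2}\right)} = - \frac{1782}{\frac{1}{2} \cdot \frac{1}{8} \left(21 + 96 \sqrt{2}\right)} = - \frac{1782}{\frac{21}{16} + 6 \sqrt{2}}$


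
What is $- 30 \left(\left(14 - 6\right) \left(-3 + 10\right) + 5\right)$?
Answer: $-1830$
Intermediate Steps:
$- 30 \left(\left(14 - 6\right) \left(-3 + 10\right) + 5\right) = - 30 \left(8 \cdot 7 + 5\right) = - 30 \left(56 + 5\right) = \left(-30\right) 61 = -1830$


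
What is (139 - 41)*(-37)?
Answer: -3626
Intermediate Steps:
(139 - 41)*(-37) = 98*(-37) = -3626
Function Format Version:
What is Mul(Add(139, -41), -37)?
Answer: -3626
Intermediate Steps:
Mul(Add(139, -41), -37) = Mul(98, -37) = -3626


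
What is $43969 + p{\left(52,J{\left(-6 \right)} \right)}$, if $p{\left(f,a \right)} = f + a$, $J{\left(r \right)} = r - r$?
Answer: $44021$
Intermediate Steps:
$J{\left(r \right)} = 0$
$p{\left(f,a \right)} = a + f$
$43969 + p{\left(52,J{\left(-6 \right)} \right)} = 43969 + \left(0 + 52\right) = 43969 + 52 = 44021$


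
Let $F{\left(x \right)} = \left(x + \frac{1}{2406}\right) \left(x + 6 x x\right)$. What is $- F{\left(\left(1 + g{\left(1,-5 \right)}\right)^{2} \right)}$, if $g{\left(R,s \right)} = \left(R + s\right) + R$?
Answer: $- \frac{481250}{1203} \approx -400.04$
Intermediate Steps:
$g{\left(R,s \right)} = s + 2 R$
$F{\left(x \right)} = \left(\frac{1}{2406} + x\right) \left(x + 6 x^{2}\right)$ ($F{\left(x \right)} = \left(x + \frac{1}{2406}\right) \left(x + 6 x^{2}\right) = \left(\frac{1}{2406} + x\right) \left(x + 6 x^{2}\right)$)
$- F{\left(\left(1 + g{\left(1,-5 \right)}\right)^{2} \right)} = - \frac{\left(1 + \left(-5 + 2 \cdot 1\right)\right)^{2} \left(1 + 2412 \left(1 + \left(-5 + 2 \cdot 1\right)\right)^{2} + 14436 \left(\left(1 + \left(-5 + 2 \cdot 1\right)\right)^{2}\right)^{2}\right)}{2406} = - \frac{\left(1 + \left(-5 + 2\right)\right)^{2} \left(1 + 2412 \left(1 + \left(-5 + 2\right)\right)^{2} + 14436 \left(\left(1 + \left(-5 + 2\right)\right)^{2}\right)^{2}\right)}{2406} = - \frac{\left(1 - 3\right)^{2} \left(1 + 2412 \left(1 - 3\right)^{2} + 14436 \left(\left(1 - 3\right)^{2}\right)^{2}\right)}{2406} = - \frac{\left(-2\right)^{2} \left(1 + 2412 \left(-2\right)^{2} + 14436 \left(\left(-2\right)^{2}\right)^{2}\right)}{2406} = - \frac{4 \left(1 + 2412 \cdot 4 + 14436 \cdot 4^{2}\right)}{2406} = - \frac{4 \left(1 + 9648 + 14436 \cdot 16\right)}{2406} = - \frac{4 \left(1 + 9648 + 230976\right)}{2406} = - \frac{4 \cdot 240625}{2406} = \left(-1\right) \frac{481250}{1203} = - \frac{481250}{1203}$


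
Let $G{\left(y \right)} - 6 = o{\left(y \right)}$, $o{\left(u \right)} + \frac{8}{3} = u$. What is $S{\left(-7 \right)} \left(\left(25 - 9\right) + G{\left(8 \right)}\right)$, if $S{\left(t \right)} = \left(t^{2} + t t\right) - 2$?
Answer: $2624$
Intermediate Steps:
$o{\left(u \right)} = - \frac{8}{3} + u$
$G{\left(y \right)} = \frac{10}{3} + y$ ($G{\left(y \right)} = 6 + \left(- \frac{8}{3} + y\right) = \frac{10}{3} + y$)
$S{\left(t \right)} = -2 + 2 t^{2}$ ($S{\left(t \right)} = \left(t^{2} + t^{2}\right) - 2 = 2 t^{2} - 2 = -2 + 2 t^{2}$)
$S{\left(-7 \right)} \left(\left(25 - 9\right) + G{\left(8 \right)}\right) = \left(-2 + 2 \left(-7\right)^{2}\right) \left(\left(25 - 9\right) + \left(\frac{10}{3} + 8\right)\right) = \left(-2 + 2 \cdot 49\right) \left(16 + \frac{34}{3}\right) = \left(-2 + 98\right) \frac{82}{3} = 96 \cdot \frac{82}{3} = 2624$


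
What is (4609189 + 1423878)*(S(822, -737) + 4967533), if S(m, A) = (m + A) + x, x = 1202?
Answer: 29977223970940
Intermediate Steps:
S(m, A) = 1202 + A + m (S(m, A) = (m + A) + 1202 = (A + m) + 1202 = 1202 + A + m)
(4609189 + 1423878)*(S(822, -737) + 4967533) = (4609189 + 1423878)*((1202 - 737 + 822) + 4967533) = 6033067*(1287 + 4967533) = 6033067*4968820 = 29977223970940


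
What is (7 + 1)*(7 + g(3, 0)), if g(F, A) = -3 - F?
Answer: 8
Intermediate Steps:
(7 + 1)*(7 + g(3, 0)) = (7 + 1)*(7 + (-3 - 1*3)) = 8*(7 + (-3 - 3)) = 8*(7 - 6) = 8*1 = 8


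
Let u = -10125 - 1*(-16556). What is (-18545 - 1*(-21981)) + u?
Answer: 9867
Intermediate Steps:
u = 6431 (u = -10125 + 16556 = 6431)
(-18545 - 1*(-21981)) + u = (-18545 - 1*(-21981)) + 6431 = (-18545 + 21981) + 6431 = 3436 + 6431 = 9867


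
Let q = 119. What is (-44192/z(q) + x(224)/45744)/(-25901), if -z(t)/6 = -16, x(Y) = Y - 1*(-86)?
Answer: 10528589/592407672 ≈ 0.017773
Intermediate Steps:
x(Y) = 86 + Y (x(Y) = Y + 86 = 86 + Y)
z(t) = 96 (z(t) = -6*(-16) = 96)
(-44192/z(q) + x(224)/45744)/(-25901) = (-44192/96 + (86 + 224)/45744)/(-25901) = (-44192*1/96 + 310*(1/45744))*(-1/25901) = (-1381/3 + 155/22872)*(-1/25901) = -10528589/22872*(-1/25901) = 10528589/592407672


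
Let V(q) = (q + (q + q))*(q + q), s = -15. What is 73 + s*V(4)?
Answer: -1367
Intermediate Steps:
V(q) = 6*q² (V(q) = (q + 2*q)*(2*q) = (3*q)*(2*q) = 6*q²)
73 + s*V(4) = 73 - 90*4² = 73 - 90*16 = 73 - 15*96 = 73 - 1440 = -1367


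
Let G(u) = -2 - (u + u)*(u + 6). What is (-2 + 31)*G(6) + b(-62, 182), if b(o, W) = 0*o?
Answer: -4234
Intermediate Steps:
b(o, W) = 0
G(u) = -2 - 2*u*(6 + u)
(-2 + 31)*G(6) + b(-62, 182) = (-2 + 31)*(-2 - 12*6 - 2*6²) + 0 = 29*(-2 - 72 - 2*36) + 0 = 29*(-2 - 72 - 72) + 0 = 29*(-146) + 0 = -4234 + 0 = -4234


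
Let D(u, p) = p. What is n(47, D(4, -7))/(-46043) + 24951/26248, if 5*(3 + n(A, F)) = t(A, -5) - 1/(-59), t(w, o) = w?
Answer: 338851990963/356518315880 ≈ 0.95045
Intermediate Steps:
n(A, F) = -884/295 + A/5 (n(A, F) = -3 + (A - 1/(-59))/5 = -3 + (A - 1*(-1/59))/5 = -3 + (A + 1/59)/5 = -3 + (1/59 + A)/5 = -3 + (1/295 + A/5) = -884/295 + A/5)
n(47, D(4, -7))/(-46043) + 24951/26248 = (-884/295 + (⅕)*47)/(-46043) + 24951/26248 = (-884/295 + 47/5)*(-1/46043) + 24951*(1/26248) = (1889/295)*(-1/46043) + 24951/26248 = -1889/13582685 + 24951/26248 = 338851990963/356518315880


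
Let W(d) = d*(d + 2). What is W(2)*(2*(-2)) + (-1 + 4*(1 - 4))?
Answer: -45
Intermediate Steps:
W(d) = d*(2 + d)
W(2)*(2*(-2)) + (-1 + 4*(1 - 4)) = (2*(2 + 2))*(2*(-2)) + (-1 + 4*(1 - 4)) = (2*4)*(-4) + (-1 + 4*(-3)) = 8*(-4) + (-1 - 12) = -32 - 13 = -45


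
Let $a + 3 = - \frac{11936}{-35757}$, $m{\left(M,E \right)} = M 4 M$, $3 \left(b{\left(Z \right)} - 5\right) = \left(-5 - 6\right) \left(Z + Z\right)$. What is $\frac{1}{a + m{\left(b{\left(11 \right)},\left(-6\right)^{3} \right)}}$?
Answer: $\frac{11919}{272934511} \approx 4.367 \cdot 10^{-5}$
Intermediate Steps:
$b{\left(Z \right)} = 5 - \frac{22 Z}{3}$ ($b{\left(Z \right)} = 5 + \frac{\left(-5 - 6\right) \left(Z + Z\right)}{3} = 5 + \frac{\left(-11\right) 2 Z}{3} = 5 + \frac{\left(-22\right) Z}{3} = 5 - \frac{22 Z}{3}$)
$m{\left(M,E \right)} = 4 M^{2}$ ($m{\left(M,E \right)} = 4 M M = 4 M^{2}$)
$a = - \frac{95335}{35757}$ ($a = -3 - \frac{11936}{-35757} = -3 - - \frac{11936}{35757} = -3 + \frac{11936}{35757} = - \frac{95335}{35757} \approx -2.6662$)
$\frac{1}{a + m{\left(b{\left(11 \right)},\left(-6\right)^{3} \right)}} = \frac{1}{- \frac{95335}{35757} + 4 \left(5 - \frac{242}{3}\right)^{2}} = \frac{1}{- \frac{95335}{35757} + 4 \left(- \frac{227}{3}\right)^{2}} = \frac{1}{- \frac{95335}{35757} + 4 \cdot \frac{51529}{9}} = \frac{1}{- \frac{95335}{35757} + \frac{206116}{9}} = \frac{1}{\frac{272934511}{11919}} = \frac{11919}{272934511}$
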